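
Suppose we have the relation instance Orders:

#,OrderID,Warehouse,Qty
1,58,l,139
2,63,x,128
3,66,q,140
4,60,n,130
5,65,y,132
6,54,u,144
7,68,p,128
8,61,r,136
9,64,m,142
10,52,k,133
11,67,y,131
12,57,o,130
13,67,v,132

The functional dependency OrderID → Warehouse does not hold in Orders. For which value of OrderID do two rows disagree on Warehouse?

67

OrderID=58: row 1 → Warehouse = l ✓
OrderID=63: row 2 → Warehouse = x ✓
OrderID=66: row 3 → Warehouse = q ✓
OrderID=60: row 4 → Warehouse = n ✓
OrderID=65: row 5 → Warehouse = y ✓
OrderID=54: row 6 → Warehouse = u ✓
OrderID=68: row 7 → Warehouse = p ✓
OrderID=61: row 8 → Warehouse = r ✓
OrderID=64: row 9 → Warehouse = m ✓
OrderID=52: row 10 → Warehouse = k ✓
OrderID=67: rows 11, 13 → Warehouse takes values {y, v} — violation
OrderID=57: row 12 → Warehouse = o ✓
The only OrderID value with inconsistent Warehouse is OrderID=67.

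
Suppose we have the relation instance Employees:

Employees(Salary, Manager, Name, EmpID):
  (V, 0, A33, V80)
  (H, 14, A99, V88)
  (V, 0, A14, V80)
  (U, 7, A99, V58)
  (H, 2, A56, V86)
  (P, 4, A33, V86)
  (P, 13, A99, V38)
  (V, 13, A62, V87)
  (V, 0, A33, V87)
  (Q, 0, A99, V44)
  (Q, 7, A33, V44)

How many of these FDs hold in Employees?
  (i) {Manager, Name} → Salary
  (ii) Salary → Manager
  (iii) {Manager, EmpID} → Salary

2

(i) {Manager, Name} → Salary: every LHS value maps to a single RHS value — holds.
(ii) Salary → Manager: Salary=V: 4 rows → Manager takes values {0, 13} — violation; Salary=H: 2 rows → Manager takes values {14, 2} — violation; Salary=P: 2 rows → Manager takes values {4, 13} — violation; Salary=Q: 2 rows → Manager takes values {0, 7} — violation — fails.
(iii) {Manager, EmpID} → Salary: every LHS value maps to a single RHS value — holds.
2 of the 3 dependencies hold.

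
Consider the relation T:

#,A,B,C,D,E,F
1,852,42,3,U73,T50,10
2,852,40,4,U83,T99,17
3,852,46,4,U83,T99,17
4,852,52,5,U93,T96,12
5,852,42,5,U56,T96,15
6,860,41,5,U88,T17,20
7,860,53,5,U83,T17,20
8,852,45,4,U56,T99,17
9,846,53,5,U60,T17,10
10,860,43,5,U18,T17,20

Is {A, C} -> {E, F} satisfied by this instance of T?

No

(A=852, C=3): row 1 → {E,F} = (T50, 10) ✓
(A=852, C=4): rows 2, 3, 8 → {E,F} = (T99, 17), (T99, 17), (T99, 17) ✓
(A=852, C=5): rows 4, 5 → {E,F} takes values {(T96, 12), (T96, 15)} — violation
(A=860, C=5): rows 6, 7, 10 → {E,F} = (T17, 20), (T17, 20), (T17, 20) ✓
(A=846, C=5): row 9 → {E,F} = (T17, 10) ✓
Two rows agree on {A, C} but differ on {E, F}, so {A, C} -> {E, F} does not hold.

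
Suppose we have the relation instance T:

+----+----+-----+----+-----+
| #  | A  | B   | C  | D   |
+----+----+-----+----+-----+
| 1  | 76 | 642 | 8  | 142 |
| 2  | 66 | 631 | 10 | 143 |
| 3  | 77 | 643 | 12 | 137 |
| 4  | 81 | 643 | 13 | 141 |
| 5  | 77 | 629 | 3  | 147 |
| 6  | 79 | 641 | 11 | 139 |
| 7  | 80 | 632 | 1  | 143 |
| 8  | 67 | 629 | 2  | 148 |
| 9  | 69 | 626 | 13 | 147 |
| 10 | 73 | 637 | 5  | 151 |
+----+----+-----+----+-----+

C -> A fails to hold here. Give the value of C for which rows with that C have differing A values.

C=8: row 1 → A = 76 ✓
C=10: row 2 → A = 66 ✓
C=12: row 3 → A = 77 ✓
C=13: rows 4, 9 → A takes values {81, 69} — violation
C=3: row 5 → A = 77 ✓
C=11: row 6 → A = 79 ✓
C=1: row 7 → A = 80 ✓
C=2: row 8 → A = 67 ✓
C=5: row 10 → A = 73 ✓
The only C value with inconsistent A is C=13.

13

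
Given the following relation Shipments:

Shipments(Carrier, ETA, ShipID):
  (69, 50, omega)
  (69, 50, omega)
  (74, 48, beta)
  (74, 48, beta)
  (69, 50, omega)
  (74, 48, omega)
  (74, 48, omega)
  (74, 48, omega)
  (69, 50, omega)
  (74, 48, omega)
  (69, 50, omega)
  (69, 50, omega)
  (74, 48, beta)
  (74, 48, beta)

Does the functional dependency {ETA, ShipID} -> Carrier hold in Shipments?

Yes

(ETA=50, ShipID=omega): 6 rows → Carrier = 69, 69, 69, 69, 69, 69 ✓
(ETA=48, ShipID=beta): 4 rows → Carrier = 74, 74, 74, 74 ✓
(ETA=48, ShipID=omega): 4 rows → Carrier = 74, 74, 74, 74 ✓
Every {ETA, ShipID} value is associated with a single Carrier value, so {ETA, ShipID} -> Carrier holds.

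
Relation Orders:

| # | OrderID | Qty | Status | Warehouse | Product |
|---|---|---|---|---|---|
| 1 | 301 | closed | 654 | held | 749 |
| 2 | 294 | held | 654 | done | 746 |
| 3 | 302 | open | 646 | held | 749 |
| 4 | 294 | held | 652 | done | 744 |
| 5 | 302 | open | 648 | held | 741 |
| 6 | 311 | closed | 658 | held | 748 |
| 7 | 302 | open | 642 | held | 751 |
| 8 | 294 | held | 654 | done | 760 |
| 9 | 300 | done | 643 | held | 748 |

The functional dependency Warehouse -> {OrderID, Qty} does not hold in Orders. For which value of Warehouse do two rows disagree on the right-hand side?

Warehouse=held: rows 1, 3, 5, 6, 7, 9 → {OrderID,Qty} takes values {(301, closed), (302, open), (311, closed), (300, done)} — violation
Warehouse=done: rows 2, 4, 8 → {OrderID,Qty} = (294, held), (294, held), (294, held) ✓
The only Warehouse value with inconsistent RHS is Warehouse=held.

held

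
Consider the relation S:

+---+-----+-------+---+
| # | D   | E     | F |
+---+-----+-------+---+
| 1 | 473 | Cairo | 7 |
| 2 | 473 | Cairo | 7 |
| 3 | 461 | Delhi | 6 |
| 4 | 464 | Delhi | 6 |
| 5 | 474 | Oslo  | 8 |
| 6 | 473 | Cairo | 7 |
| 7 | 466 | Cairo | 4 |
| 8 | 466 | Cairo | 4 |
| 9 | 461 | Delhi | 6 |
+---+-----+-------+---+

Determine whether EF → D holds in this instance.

No

(E=Cairo, F=7): rows 1, 2, 6 → D = 473, 473, 473 ✓
(E=Delhi, F=6): rows 3, 4, 9 → D takes values {461, 464} — violation
(E=Oslo, F=8): row 5 → D = 474 ✓
(E=Cairo, F=4): rows 7, 8 → D = 466, 466 ✓
Two rows agree on EF but differ on D, so EF → D does not hold.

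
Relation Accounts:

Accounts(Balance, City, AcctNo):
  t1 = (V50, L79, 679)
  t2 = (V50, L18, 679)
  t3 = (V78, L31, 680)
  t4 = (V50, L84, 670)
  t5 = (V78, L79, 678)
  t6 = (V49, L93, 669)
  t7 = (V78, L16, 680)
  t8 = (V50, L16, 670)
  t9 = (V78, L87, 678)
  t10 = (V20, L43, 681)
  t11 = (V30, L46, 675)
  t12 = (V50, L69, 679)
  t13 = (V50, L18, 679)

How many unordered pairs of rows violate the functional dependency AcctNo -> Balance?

0

AcctNo=679: all 4 rows agree on Balance — 0 pairs.
AcctNo=680: all 2 rows agree on Balance — 0 pairs.
AcctNo=670: all 2 rows agree on Balance — 0 pairs.
AcctNo=678: all 2 rows agree on Balance — 0 pairs.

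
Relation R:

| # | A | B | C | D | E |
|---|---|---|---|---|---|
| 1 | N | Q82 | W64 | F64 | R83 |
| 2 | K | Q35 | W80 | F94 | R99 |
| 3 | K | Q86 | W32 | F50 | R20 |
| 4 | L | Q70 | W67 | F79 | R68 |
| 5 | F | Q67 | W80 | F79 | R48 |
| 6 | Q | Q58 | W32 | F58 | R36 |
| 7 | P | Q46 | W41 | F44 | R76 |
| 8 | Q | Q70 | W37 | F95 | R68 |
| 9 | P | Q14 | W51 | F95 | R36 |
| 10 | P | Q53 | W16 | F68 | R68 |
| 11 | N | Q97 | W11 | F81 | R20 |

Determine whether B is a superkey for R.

Rows 4 and 8 have the same B value B=Q70 but are distinct tuples, so B does not determine every attribute — not a superkey.

No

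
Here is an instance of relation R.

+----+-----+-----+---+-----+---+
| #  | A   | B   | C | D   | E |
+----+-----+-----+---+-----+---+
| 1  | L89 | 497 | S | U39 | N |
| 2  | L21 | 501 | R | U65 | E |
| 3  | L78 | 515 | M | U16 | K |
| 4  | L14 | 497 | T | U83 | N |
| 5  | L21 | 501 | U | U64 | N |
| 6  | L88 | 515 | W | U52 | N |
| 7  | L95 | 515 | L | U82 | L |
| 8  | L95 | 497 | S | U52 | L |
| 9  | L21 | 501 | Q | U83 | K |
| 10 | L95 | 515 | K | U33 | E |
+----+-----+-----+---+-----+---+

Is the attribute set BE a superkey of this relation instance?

Rows 1 and 4 have the same BE value (B=497, E=N) but are distinct tuples, so BE does not determine every attribute — not a superkey.

No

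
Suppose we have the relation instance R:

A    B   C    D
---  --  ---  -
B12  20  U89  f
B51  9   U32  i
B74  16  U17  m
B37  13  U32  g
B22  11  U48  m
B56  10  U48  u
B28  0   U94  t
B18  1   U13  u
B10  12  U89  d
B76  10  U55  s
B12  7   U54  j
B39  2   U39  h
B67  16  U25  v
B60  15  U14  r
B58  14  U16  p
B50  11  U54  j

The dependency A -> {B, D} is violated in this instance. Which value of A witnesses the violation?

A=B12: 2 rows → {B,D} takes values {(20, f), (7, j)} — violation
A=B51: 1 row → {B,D} = (9, i) ✓
A=B74: 1 row → {B,D} = (16, m) ✓
A=B37: 1 row → {B,D} = (13, g) ✓
A=B22: 1 row → {B,D} = (11, m) ✓
A=B56: 1 row → {B,D} = (10, u) ✓
A=B28: 1 row → {B,D} = (0, t) ✓
A=B18: 1 row → {B,D} = (1, u) ✓
A=B10: 1 row → {B,D} = (12, d) ✓
A=B76: 1 row → {B,D} = (10, s) ✓
A=B39: 1 row → {B,D} = (2, h) ✓
A=B67: 1 row → {B,D} = (16, v) ✓
A=B60: 1 row → {B,D} = (15, r) ✓
A=B58: 1 row → {B,D} = (14, p) ✓
A=B50: 1 row → {B,D} = (11, j) ✓
The only A value with inconsistent RHS is A=B12.

B12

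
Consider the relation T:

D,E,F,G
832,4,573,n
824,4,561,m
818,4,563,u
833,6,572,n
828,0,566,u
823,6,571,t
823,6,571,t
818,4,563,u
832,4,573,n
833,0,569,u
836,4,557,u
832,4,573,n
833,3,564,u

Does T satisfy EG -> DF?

(E=4, G=n): 3 rows → {D,F} = (832, 573), (832, 573), (832, 573) ✓
(E=4, G=m): 1 row → {D,F} = (824, 561) ✓
(E=4, G=u): 3 rows → {D,F} takes values {(818, 563), (836, 557)} — violation
(E=6, G=n): 1 row → {D,F} = (833, 572) ✓
(E=0, G=u): 2 rows → {D,F} takes values {(828, 566), (833, 569)} — violation
(E=6, G=t): 2 rows → {D,F} = (823, 571), (823, 571) ✓
(E=3, G=u): 1 row → {D,F} = (833, 564) ✓
Two rows agree on EG but differ on DF, so EG -> DF does not hold.

No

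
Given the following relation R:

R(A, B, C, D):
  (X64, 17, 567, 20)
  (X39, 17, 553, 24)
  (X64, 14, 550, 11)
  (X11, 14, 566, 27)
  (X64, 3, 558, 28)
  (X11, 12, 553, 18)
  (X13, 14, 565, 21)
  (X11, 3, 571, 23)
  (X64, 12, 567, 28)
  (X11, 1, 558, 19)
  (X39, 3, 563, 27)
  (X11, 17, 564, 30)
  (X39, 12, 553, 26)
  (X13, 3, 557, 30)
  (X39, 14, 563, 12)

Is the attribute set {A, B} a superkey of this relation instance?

Yes

All 15 rows have distinct {A, B} values, so {A, B} → (all attributes) holds and {A, B} is a superkey.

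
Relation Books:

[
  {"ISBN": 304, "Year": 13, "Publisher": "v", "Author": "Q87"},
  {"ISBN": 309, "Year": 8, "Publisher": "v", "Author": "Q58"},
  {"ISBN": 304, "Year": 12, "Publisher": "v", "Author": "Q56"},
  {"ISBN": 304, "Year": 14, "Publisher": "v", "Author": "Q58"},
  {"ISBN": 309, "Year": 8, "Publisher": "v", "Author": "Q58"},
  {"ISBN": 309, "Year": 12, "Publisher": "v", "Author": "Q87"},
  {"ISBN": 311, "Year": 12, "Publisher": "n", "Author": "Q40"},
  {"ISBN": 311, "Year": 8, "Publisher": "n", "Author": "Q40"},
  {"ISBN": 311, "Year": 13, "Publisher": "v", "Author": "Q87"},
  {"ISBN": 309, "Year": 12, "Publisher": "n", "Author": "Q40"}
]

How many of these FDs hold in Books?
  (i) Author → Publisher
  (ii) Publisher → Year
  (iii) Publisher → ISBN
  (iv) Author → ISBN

1

(i) Author → Publisher: every LHS value maps to a single RHS value — holds.
(ii) Publisher → Year: Publisher=v: 7 rows → Year takes values {13, 8, 12, 14} — violation; Publisher=n: 3 rows → Year takes values {12, 8} — violation — fails.
(iii) Publisher → ISBN: Publisher=v: 7 rows → ISBN takes values {304, 309, 311} — violation; Publisher=n: 3 rows → ISBN takes values {311, 309} — violation — fails.
(iv) Author → ISBN: Author=Q87: 3 rows → ISBN takes values {304, 309, 311} — violation; Author=Q58: 3 rows → ISBN takes values {309, 304} — violation; Author=Q40: 3 rows → ISBN takes values {311, 309} — violation — fails.
1 of the 4 dependencies holds.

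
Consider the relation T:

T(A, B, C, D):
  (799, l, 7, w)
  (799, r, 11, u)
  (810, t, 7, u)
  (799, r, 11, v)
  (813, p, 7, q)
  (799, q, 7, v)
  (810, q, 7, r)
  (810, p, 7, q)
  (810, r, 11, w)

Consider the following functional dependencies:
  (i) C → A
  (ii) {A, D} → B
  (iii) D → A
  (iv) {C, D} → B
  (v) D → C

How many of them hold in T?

(i) C → A: C=7: 6 rows → A takes values {799, 810, 813} — violation; C=11: 3 rows → A takes values {799, 810} — violation — fails.
(ii) {A, D} → B: (A=799, D=v): 2 rows → B takes values {r, q} — violation — fails.
(iii) D → A: D=w: 2 rows → A takes values {799, 810} — violation; D=u: 2 rows → A takes values {799, 810} — violation; D=q: 2 rows → A takes values {813, 810} — violation — fails.
(iv) {C, D} → B: every LHS value maps to a single RHS value — holds.
(v) D → C: D=w: 2 rows → C takes values {7, 11} — violation; D=u: 2 rows → C takes values {11, 7} — violation; D=v: 2 rows → C takes values {11, 7} — violation — fails.
1 of the 5 dependencies holds.

1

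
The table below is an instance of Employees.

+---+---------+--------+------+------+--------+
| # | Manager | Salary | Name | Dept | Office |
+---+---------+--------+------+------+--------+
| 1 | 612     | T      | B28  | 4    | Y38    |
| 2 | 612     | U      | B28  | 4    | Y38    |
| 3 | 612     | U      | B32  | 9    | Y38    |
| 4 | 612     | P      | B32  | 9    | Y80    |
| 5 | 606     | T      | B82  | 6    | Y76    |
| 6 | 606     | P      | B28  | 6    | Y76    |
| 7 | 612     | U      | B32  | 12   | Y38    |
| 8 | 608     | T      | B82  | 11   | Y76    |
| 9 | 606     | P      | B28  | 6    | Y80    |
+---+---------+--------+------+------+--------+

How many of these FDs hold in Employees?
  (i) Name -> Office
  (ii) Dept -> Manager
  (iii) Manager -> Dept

1

(i) Name -> Office: Name=B28: rows 1, 2, 6, 9 → Office takes values {Y38, Y76, Y80} — violation; Name=B32: rows 3, 4, 7 → Office takes values {Y38, Y80} — violation — fails.
(ii) Dept -> Manager: every LHS value maps to a single RHS value — holds.
(iii) Manager -> Dept: Manager=612: rows 1, 2, 3, 4, 7 → Dept takes values {4, 9, 12} — violation — fails.
1 of the 3 dependencies holds.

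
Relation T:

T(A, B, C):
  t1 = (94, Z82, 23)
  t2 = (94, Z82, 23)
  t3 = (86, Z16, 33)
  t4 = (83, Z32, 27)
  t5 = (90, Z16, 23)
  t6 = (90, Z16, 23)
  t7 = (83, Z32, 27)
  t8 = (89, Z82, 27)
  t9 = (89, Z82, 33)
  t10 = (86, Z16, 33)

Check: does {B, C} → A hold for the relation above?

(B=Z82, C=23): rows 1, 2 → A = 94, 94 ✓
(B=Z16, C=33): rows 3, 10 → A = 86, 86 ✓
(B=Z32, C=27): rows 4, 7 → A = 83, 83 ✓
(B=Z16, C=23): rows 5, 6 → A = 90, 90 ✓
(B=Z82, C=27): row 8 → A = 89 ✓
(B=Z82, C=33): row 9 → A = 89 ✓
Every {B, C} value is associated with a single A value, so {B, C} → A holds.

Yes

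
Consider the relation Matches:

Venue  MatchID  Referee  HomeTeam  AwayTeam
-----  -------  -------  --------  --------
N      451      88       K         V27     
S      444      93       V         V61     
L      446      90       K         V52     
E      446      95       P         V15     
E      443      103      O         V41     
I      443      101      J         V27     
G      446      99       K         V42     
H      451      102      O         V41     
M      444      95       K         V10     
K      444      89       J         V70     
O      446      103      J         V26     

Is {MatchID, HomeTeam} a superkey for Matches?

Two distinct rows share (MatchID=446, HomeTeam=K), so {MatchID, HomeTeam} does not determine every attribute — not a superkey.

No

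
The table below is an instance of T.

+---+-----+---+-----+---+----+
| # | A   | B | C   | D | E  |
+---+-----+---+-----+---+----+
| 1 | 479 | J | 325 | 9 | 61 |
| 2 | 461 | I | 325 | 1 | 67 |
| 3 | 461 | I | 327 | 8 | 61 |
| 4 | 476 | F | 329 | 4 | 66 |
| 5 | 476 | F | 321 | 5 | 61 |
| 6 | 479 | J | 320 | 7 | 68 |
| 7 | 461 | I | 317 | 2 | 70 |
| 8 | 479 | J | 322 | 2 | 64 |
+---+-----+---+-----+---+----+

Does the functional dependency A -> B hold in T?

A=479: rows 1, 6, 8 → B = J, J, J ✓
A=461: rows 2, 3, 7 → B = I, I, I ✓
A=476: rows 4, 5 → B = F, F ✓
Every A value is associated with a single B value, so A -> B holds.

Yes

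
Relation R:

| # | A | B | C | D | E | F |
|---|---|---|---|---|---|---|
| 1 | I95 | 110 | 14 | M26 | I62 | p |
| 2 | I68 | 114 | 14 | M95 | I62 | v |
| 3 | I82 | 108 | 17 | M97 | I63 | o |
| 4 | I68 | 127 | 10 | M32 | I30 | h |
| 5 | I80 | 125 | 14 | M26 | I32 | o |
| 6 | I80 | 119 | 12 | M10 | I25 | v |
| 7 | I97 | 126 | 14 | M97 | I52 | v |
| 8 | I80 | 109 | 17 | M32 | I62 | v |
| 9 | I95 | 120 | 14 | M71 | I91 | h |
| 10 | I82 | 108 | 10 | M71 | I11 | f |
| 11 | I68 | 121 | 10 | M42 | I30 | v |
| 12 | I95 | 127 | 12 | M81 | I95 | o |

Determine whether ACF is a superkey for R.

All 12 rows have distinct ACF values, so ACF → (all attributes) holds and ACF is a superkey.

Yes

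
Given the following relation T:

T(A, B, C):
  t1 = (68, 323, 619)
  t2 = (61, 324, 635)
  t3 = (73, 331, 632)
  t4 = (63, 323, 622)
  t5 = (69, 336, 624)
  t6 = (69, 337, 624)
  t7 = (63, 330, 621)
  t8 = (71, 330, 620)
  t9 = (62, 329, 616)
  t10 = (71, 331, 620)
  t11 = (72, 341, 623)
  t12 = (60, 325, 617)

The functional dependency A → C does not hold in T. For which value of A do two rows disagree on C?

63

A=68: row 1 → C = 619 ✓
A=61: row 2 → C = 635 ✓
A=73: row 3 → C = 632 ✓
A=63: rows 4, 7 → C takes values {622, 621} — violation
A=69: rows 5, 6 → C = 624, 624 ✓
A=71: rows 8, 10 → C = 620, 620 ✓
A=62: row 9 → C = 616 ✓
A=72: row 11 → C = 623 ✓
A=60: row 12 → C = 617 ✓
The only A value with inconsistent C is A=63.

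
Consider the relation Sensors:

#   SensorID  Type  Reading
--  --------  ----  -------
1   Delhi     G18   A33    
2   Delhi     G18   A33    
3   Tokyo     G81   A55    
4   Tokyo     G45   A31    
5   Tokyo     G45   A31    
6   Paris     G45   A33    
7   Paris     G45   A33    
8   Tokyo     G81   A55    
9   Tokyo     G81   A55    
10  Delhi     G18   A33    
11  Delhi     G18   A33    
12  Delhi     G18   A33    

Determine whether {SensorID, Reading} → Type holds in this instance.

Yes

(SensorID=Delhi, Reading=A33): rows 1, 2, 10, 11, 12 → Type = G18, G18, G18, G18, G18 ✓
(SensorID=Tokyo, Reading=A55): rows 3, 8, 9 → Type = G81, G81, G81 ✓
(SensorID=Tokyo, Reading=A31): rows 4, 5 → Type = G45, G45 ✓
(SensorID=Paris, Reading=A33): rows 6, 7 → Type = G45, G45 ✓
Every {SensorID, Reading} value is associated with a single Type value, so {SensorID, Reading} → Type holds.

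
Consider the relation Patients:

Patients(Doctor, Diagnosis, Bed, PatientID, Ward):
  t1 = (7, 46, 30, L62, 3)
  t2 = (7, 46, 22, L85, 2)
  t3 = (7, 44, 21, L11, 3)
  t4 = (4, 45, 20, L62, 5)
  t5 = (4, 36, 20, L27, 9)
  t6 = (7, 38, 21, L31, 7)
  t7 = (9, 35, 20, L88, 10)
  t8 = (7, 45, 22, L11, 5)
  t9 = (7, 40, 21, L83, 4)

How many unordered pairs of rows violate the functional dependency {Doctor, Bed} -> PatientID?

(Doctor=7, Bed=22): violating pairs (2,8) — 1 pair.
(Doctor=7, Bed=21): violating pairs (3,6), (3,9), (6,9) — 3 pairs.
(Doctor=4, Bed=20): violating pairs (4,5) — 1 pair.

5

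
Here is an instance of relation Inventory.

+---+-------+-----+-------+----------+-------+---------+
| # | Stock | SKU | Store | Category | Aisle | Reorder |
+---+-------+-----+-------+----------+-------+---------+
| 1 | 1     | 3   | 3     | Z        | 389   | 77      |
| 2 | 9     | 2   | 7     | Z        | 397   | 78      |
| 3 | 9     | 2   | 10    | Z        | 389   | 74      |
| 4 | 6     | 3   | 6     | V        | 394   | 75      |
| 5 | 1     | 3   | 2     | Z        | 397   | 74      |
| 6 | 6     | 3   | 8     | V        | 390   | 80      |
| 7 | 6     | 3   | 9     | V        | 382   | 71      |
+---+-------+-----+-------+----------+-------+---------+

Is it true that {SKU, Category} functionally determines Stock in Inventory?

Yes

(SKU=3, Category=Z): rows 1, 5 → Stock = 1, 1 ✓
(SKU=2, Category=Z): rows 2, 3 → Stock = 9, 9 ✓
(SKU=3, Category=V): rows 4, 6, 7 → Stock = 6, 6, 6 ✓
Every {SKU, Category} value is associated with a single Stock value, so {SKU, Category} -> Stock holds.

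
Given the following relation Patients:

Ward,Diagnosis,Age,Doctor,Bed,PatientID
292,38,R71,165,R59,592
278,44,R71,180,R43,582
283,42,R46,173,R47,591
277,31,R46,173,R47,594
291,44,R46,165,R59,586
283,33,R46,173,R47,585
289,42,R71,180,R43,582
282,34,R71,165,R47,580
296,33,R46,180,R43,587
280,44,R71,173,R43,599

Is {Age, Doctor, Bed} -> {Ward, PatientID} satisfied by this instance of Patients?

(Age=R71, Doctor=165, Bed=R59): 1 row → {Ward,PatientID} = (292, 592) ✓
(Age=R71, Doctor=180, Bed=R43): 2 rows → {Ward,PatientID} takes values {(278, 582), (289, 582)} — violation
(Age=R46, Doctor=173, Bed=R47): 3 rows → {Ward,PatientID} takes values {(283, 591), (277, 594), (283, 585)} — violation
(Age=R46, Doctor=165, Bed=R59): 1 row → {Ward,PatientID} = (291, 586) ✓
(Age=R71, Doctor=165, Bed=R47): 1 row → {Ward,PatientID} = (282, 580) ✓
(Age=R46, Doctor=180, Bed=R43): 1 row → {Ward,PatientID} = (296, 587) ✓
(Age=R71, Doctor=173, Bed=R43): 1 row → {Ward,PatientID} = (280, 599) ✓
Two rows agree on {Age, Doctor, Bed} but differ on {Ward, PatientID}, so {Age, Doctor, Bed} -> {Ward, PatientID} does not hold.

No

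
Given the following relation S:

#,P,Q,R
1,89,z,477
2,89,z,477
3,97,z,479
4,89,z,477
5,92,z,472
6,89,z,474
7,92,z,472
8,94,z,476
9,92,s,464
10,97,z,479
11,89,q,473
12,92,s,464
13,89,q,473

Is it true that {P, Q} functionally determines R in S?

No

(P=89, Q=z): rows 1, 2, 4, 6 → R takes values {477, 474} — violation
(P=97, Q=z): rows 3, 10 → R = 479, 479 ✓
(P=92, Q=z): rows 5, 7 → R = 472, 472 ✓
(P=94, Q=z): row 8 → R = 476 ✓
(P=92, Q=s): rows 9, 12 → R = 464, 464 ✓
(P=89, Q=q): rows 11, 13 → R = 473, 473 ✓
Two rows agree on {P, Q} but differ on R, so {P, Q} -> R does not hold.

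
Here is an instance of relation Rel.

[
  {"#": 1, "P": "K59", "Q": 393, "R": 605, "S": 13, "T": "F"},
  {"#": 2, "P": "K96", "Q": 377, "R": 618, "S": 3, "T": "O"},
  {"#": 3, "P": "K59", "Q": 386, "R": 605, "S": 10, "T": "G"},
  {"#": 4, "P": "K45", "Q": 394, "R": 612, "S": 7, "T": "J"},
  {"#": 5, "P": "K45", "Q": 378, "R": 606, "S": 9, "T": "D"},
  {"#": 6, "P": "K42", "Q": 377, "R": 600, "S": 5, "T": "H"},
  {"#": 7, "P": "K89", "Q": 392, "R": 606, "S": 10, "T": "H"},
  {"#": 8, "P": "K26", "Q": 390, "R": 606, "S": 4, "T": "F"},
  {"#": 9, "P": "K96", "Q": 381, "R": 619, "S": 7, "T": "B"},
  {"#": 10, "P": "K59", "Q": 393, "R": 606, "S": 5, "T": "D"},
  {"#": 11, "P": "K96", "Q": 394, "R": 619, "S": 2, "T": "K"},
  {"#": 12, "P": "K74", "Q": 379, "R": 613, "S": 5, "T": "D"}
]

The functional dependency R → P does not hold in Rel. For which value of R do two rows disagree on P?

606

R=605: rows 1, 3 → P = K59, K59 ✓
R=618: row 2 → P = K96 ✓
R=612: row 4 → P = K45 ✓
R=606: rows 5, 7, 8, 10 → P takes values {K45, K89, K26, K59} — violation
R=600: row 6 → P = K42 ✓
R=619: rows 9, 11 → P = K96, K96 ✓
R=613: row 12 → P = K74 ✓
The only R value with inconsistent P is R=606.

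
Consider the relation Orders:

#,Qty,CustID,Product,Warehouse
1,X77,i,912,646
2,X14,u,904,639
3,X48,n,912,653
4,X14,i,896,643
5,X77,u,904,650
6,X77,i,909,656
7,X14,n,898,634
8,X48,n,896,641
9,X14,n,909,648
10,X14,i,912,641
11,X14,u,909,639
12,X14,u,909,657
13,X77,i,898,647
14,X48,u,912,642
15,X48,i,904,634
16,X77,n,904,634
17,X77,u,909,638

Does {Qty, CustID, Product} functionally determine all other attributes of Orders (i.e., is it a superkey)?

Rows 11 and 12 have the same {Qty, CustID, Product} value (Qty=X14, CustID=u, Product=909) but are distinct tuples, so {Qty, CustID, Product} does not determine every attribute — not a superkey.

No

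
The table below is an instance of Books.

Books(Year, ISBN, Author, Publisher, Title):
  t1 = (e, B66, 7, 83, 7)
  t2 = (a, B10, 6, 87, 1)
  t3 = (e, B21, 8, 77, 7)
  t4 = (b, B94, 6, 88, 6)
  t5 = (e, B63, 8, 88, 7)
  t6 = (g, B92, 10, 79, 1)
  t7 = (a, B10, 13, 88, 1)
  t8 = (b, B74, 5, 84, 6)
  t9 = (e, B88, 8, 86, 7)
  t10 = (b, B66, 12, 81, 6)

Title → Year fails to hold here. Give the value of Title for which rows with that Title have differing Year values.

1

Title=7: rows 1, 3, 5, 9 → Year = e, e, e, e ✓
Title=1: rows 2, 6, 7 → Year takes values {a, g} — violation
Title=6: rows 4, 8, 10 → Year = b, b, b ✓
The only Title value with inconsistent Year is Title=1.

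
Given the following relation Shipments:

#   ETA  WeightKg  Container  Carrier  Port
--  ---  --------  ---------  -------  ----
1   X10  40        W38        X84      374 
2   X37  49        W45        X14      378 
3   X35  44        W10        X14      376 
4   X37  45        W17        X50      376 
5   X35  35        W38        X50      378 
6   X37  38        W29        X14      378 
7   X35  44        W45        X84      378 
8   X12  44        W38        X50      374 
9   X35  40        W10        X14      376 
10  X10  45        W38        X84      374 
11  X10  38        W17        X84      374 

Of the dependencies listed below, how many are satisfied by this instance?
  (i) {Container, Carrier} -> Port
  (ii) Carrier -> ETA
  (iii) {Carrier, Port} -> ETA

(i) {Container, Carrier} -> Port: (Container=W38, Carrier=X50): rows 5, 8 → Port takes values {378, 374} — violation — fails.
(ii) Carrier -> ETA: Carrier=X84: rows 1, 7, 10, 11 → ETA takes values {X10, X35} — violation; Carrier=X14: rows 2, 3, 6, 9 → ETA takes values {X37, X35} — violation; Carrier=X50: rows 4, 5, 8 → ETA takes values {X37, X35, X12} — violation — fails.
(iii) {Carrier, Port} -> ETA: every LHS value maps to a single RHS value — holds.
1 of the 3 dependencies holds.

1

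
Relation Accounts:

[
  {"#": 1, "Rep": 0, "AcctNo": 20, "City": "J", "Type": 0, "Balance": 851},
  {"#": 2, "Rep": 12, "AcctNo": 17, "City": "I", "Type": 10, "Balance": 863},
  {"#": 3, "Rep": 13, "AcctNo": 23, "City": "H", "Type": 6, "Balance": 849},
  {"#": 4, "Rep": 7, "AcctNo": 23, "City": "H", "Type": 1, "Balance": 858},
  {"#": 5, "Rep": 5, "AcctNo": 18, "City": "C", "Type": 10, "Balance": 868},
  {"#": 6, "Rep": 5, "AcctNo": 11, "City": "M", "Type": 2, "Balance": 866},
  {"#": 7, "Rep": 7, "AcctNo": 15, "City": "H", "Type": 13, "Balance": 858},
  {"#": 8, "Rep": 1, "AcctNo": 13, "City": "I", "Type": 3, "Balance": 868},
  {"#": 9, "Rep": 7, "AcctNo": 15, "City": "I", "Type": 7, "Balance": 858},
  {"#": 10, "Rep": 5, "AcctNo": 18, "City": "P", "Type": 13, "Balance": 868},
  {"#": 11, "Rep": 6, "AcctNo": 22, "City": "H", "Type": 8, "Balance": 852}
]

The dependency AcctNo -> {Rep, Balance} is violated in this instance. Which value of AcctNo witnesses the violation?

AcctNo=20: row 1 → {Rep,Balance} = (0, 851) ✓
AcctNo=17: row 2 → {Rep,Balance} = (12, 863) ✓
AcctNo=23: rows 3, 4 → {Rep,Balance} takes values {(13, 849), (7, 858)} — violation
AcctNo=18: rows 5, 10 → {Rep,Balance} = (5, 868), (5, 868) ✓
AcctNo=11: row 6 → {Rep,Balance} = (5, 866) ✓
AcctNo=15: rows 7, 9 → {Rep,Balance} = (7, 858), (7, 858) ✓
AcctNo=13: row 8 → {Rep,Balance} = (1, 868) ✓
AcctNo=22: row 11 → {Rep,Balance} = (6, 852) ✓
The only AcctNo value with inconsistent RHS is AcctNo=23.

23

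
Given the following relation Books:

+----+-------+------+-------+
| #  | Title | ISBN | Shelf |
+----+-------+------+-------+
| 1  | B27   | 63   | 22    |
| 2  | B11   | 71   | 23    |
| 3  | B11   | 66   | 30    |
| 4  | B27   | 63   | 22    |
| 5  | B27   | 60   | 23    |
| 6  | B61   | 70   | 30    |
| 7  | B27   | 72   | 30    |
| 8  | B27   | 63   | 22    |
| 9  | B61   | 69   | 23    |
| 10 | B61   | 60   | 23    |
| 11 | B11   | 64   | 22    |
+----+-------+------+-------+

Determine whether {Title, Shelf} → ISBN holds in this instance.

No

(Title=B27, Shelf=22): rows 1, 4, 8 → ISBN = 63, 63, 63 ✓
(Title=B11, Shelf=23): row 2 → ISBN = 71 ✓
(Title=B11, Shelf=30): row 3 → ISBN = 66 ✓
(Title=B27, Shelf=23): row 5 → ISBN = 60 ✓
(Title=B61, Shelf=30): row 6 → ISBN = 70 ✓
(Title=B27, Shelf=30): row 7 → ISBN = 72 ✓
(Title=B61, Shelf=23): rows 9, 10 → ISBN takes values {69, 60} — violation
(Title=B11, Shelf=22): row 11 → ISBN = 64 ✓
Two rows agree on {Title, Shelf} but differ on ISBN, so {Title, Shelf} → ISBN does not hold.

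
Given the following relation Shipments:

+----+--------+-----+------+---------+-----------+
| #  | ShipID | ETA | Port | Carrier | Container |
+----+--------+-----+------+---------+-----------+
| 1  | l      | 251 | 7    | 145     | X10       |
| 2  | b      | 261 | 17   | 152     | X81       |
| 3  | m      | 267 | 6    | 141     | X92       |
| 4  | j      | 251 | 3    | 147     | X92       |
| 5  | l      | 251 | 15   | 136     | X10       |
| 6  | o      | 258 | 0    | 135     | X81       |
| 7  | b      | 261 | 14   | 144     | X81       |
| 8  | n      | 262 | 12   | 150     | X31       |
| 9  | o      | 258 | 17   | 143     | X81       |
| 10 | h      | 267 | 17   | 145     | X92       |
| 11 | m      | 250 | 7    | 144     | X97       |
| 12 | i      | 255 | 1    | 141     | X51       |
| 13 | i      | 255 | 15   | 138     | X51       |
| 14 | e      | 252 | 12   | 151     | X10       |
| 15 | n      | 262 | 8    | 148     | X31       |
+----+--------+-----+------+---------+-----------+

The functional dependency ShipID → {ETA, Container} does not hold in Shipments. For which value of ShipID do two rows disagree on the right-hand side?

m

ShipID=l: rows 1, 5 → {ETA,Container} = (251, X10), (251, X10) ✓
ShipID=b: rows 2, 7 → {ETA,Container} = (261, X81), (261, X81) ✓
ShipID=m: rows 3, 11 → {ETA,Container} takes values {(267, X92), (250, X97)} — violation
ShipID=j: row 4 → {ETA,Container} = (251, X92) ✓
ShipID=o: rows 6, 9 → {ETA,Container} = (258, X81), (258, X81) ✓
ShipID=n: rows 8, 15 → {ETA,Container} = (262, X31), (262, X31) ✓
ShipID=h: row 10 → {ETA,Container} = (267, X92) ✓
ShipID=i: rows 12, 13 → {ETA,Container} = (255, X51), (255, X51) ✓
ShipID=e: row 14 → {ETA,Container} = (252, X10) ✓
The only ShipID value with inconsistent RHS is ShipID=m.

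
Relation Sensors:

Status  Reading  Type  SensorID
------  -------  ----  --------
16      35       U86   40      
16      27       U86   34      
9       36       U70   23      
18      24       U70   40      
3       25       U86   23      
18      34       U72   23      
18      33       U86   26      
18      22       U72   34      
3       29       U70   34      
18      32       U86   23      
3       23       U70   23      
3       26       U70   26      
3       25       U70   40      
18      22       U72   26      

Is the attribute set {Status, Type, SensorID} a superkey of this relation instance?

All 14 rows have distinct {Status, Type, SensorID} values, so {Status, Type, SensorID} → (all attributes) holds and {Status, Type, SensorID} is a superkey.

Yes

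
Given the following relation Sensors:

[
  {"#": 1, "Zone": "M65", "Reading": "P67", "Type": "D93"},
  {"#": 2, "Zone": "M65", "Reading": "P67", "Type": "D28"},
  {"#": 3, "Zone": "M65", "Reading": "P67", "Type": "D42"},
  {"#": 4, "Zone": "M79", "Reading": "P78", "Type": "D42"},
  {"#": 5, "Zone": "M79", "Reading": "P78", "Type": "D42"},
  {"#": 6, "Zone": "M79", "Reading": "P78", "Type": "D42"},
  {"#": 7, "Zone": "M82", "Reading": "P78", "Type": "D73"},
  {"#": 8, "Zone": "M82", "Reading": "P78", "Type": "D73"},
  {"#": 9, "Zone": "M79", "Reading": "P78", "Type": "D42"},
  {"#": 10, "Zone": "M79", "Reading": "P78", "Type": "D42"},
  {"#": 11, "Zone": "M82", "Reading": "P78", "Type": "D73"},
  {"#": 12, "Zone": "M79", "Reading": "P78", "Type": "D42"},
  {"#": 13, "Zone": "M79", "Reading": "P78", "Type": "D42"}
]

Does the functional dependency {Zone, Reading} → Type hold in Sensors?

No

(Zone=M65, Reading=P67): rows 1, 2, 3 → Type takes values {D93, D28, D42} — violation
(Zone=M79, Reading=P78): rows 4, 5, 6, 9, 10, 12, 13 → Type = D42, D42, D42, D42, D42, D42, D42 ✓
(Zone=M82, Reading=P78): rows 7, 8, 11 → Type = D73, D73, D73 ✓
Two rows agree on {Zone, Reading} but differ on Type, so {Zone, Reading} → Type does not hold.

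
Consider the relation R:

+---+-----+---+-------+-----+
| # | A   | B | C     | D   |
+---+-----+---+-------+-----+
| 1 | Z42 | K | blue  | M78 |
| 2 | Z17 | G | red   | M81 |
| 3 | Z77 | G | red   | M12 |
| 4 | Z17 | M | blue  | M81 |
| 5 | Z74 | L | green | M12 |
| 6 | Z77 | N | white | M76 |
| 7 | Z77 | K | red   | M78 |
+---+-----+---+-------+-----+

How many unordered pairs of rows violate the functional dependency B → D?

1

B=K: all 2 rows agree on D — 0 pairs.
B=G: violating pairs (2,3) — 1 pair.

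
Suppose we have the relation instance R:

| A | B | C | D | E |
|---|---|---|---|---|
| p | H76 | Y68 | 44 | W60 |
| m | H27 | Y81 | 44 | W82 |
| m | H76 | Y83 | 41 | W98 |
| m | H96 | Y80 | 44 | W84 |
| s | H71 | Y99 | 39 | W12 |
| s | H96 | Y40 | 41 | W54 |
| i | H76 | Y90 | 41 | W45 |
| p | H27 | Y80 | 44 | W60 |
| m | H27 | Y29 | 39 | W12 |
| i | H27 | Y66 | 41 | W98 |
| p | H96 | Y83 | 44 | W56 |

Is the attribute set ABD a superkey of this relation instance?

Yes

All 11 rows have distinct ABD values, so ABD → (all attributes) holds and ABD is a superkey.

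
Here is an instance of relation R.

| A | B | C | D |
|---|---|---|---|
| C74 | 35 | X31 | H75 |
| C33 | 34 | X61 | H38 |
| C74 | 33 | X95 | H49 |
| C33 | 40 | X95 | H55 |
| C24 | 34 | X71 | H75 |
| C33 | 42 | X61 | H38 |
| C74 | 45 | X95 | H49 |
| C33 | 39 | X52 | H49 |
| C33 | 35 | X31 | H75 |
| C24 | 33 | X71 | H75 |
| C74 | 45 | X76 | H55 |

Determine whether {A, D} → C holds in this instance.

(A=C74, D=H75): 1 row → C = X31 ✓
(A=C33, D=H38): 2 rows → C = X61, X61 ✓
(A=C74, D=H49): 2 rows → C = X95, X95 ✓
(A=C33, D=H55): 1 row → C = X95 ✓
(A=C24, D=H75): 2 rows → C = X71, X71 ✓
(A=C33, D=H49): 1 row → C = X52 ✓
(A=C33, D=H75): 1 row → C = X31 ✓
(A=C74, D=H55): 1 row → C = X76 ✓
Every {A, D} value is associated with a single C value, so {A, D} → C holds.

Yes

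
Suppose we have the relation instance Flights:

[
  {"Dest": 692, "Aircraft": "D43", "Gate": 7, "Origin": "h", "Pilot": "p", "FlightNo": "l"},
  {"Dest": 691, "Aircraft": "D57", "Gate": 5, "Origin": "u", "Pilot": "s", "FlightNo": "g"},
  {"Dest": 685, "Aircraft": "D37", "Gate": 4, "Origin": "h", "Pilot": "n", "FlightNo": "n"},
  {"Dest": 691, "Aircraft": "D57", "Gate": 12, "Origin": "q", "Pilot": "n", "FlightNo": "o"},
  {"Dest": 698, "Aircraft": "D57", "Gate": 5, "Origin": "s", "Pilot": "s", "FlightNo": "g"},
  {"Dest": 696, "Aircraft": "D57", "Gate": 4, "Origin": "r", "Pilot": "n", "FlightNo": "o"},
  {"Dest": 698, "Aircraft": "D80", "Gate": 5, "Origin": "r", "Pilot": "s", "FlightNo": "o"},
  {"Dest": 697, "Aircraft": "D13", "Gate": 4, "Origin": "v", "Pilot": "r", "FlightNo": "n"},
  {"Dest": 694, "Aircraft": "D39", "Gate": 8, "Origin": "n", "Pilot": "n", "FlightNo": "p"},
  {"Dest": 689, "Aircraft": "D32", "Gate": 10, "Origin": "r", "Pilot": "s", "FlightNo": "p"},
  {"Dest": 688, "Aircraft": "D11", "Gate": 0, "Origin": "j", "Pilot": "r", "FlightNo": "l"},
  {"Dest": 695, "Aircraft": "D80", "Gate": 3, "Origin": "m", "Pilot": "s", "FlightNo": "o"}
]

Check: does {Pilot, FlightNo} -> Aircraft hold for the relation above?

Yes

(Pilot=p, FlightNo=l): 1 row → Aircraft = D43 ✓
(Pilot=s, FlightNo=g): 2 rows → Aircraft = D57, D57 ✓
(Pilot=n, FlightNo=n): 1 row → Aircraft = D37 ✓
(Pilot=n, FlightNo=o): 2 rows → Aircraft = D57, D57 ✓
(Pilot=s, FlightNo=o): 2 rows → Aircraft = D80, D80 ✓
(Pilot=r, FlightNo=n): 1 row → Aircraft = D13 ✓
(Pilot=n, FlightNo=p): 1 row → Aircraft = D39 ✓
(Pilot=s, FlightNo=p): 1 row → Aircraft = D32 ✓
(Pilot=r, FlightNo=l): 1 row → Aircraft = D11 ✓
Every {Pilot, FlightNo} value is associated with a single Aircraft value, so {Pilot, FlightNo} -> Aircraft holds.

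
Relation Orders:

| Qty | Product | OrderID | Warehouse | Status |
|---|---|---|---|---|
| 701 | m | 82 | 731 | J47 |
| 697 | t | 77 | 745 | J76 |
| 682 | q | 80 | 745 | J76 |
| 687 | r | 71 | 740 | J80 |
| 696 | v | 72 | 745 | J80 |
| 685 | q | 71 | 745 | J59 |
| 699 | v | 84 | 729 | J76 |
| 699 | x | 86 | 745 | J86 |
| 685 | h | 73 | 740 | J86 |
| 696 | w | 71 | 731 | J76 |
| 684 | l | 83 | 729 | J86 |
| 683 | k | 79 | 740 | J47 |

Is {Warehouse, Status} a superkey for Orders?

Two distinct rows share (Warehouse=745, Status=J76), so {Warehouse, Status} does not determine every attribute — not a superkey.

No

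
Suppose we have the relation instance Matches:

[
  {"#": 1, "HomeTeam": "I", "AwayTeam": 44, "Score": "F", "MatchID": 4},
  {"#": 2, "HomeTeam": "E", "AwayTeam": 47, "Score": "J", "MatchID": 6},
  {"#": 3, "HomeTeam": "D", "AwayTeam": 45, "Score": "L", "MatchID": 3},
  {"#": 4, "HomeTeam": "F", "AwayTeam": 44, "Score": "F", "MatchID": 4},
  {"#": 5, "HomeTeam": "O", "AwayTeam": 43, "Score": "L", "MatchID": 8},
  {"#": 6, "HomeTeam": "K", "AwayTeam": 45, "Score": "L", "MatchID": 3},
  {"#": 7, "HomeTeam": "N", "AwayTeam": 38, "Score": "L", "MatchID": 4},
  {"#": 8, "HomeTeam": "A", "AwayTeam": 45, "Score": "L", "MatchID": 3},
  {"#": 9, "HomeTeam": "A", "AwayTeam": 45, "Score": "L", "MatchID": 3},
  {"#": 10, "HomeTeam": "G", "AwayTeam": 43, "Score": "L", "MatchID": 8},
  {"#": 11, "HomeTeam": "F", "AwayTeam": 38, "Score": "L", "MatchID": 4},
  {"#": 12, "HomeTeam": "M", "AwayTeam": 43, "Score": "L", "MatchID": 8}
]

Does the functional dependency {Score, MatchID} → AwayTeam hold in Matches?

(Score=F, MatchID=4): rows 1, 4 → AwayTeam = 44, 44 ✓
(Score=J, MatchID=6): row 2 → AwayTeam = 47 ✓
(Score=L, MatchID=3): rows 3, 6, 8, 9 → AwayTeam = 45, 45, 45, 45 ✓
(Score=L, MatchID=8): rows 5, 10, 12 → AwayTeam = 43, 43, 43 ✓
(Score=L, MatchID=4): rows 7, 11 → AwayTeam = 38, 38 ✓
Every {Score, MatchID} value is associated with a single AwayTeam value, so {Score, MatchID} → AwayTeam holds.

Yes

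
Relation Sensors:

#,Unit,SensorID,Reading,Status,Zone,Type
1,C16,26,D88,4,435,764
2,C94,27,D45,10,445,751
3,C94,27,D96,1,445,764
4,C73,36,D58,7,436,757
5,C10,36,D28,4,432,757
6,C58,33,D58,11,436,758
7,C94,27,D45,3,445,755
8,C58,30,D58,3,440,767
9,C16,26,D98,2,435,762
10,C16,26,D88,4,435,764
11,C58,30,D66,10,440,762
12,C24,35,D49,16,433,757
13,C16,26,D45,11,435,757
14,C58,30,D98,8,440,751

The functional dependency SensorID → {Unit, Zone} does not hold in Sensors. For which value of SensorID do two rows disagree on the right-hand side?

SensorID=26: rows 1, 9, 10, 13 → {Unit,Zone} = (C16, 435), (C16, 435), (C16, 435), (C16, 435) ✓
SensorID=27: rows 2, 3, 7 → {Unit,Zone} = (C94, 445), (C94, 445), (C94, 445) ✓
SensorID=36: rows 4, 5 → {Unit,Zone} takes values {(C73, 436), (C10, 432)} — violation
SensorID=33: row 6 → {Unit,Zone} = (C58, 436) ✓
SensorID=30: rows 8, 11, 14 → {Unit,Zone} = (C58, 440), (C58, 440), (C58, 440) ✓
SensorID=35: row 12 → {Unit,Zone} = (C24, 433) ✓
The only SensorID value with inconsistent RHS is SensorID=36.

36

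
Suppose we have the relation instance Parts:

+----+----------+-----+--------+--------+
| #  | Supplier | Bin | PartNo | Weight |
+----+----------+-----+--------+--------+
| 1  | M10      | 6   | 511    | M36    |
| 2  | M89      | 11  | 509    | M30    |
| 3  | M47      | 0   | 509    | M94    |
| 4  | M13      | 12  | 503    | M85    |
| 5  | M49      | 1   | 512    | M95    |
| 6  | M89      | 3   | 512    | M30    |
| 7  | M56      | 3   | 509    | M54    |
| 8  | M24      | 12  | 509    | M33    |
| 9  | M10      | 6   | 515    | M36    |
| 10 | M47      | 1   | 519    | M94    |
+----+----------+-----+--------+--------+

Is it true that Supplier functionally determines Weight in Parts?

Supplier=M10: rows 1, 9 → Weight = M36, M36 ✓
Supplier=M89: rows 2, 6 → Weight = M30, M30 ✓
Supplier=M47: rows 3, 10 → Weight = M94, M94 ✓
Supplier=M13: row 4 → Weight = M85 ✓
Supplier=M49: row 5 → Weight = M95 ✓
Supplier=M56: row 7 → Weight = M54 ✓
Supplier=M24: row 8 → Weight = M33 ✓
Every Supplier value is associated with a single Weight value, so Supplier → Weight holds.

Yes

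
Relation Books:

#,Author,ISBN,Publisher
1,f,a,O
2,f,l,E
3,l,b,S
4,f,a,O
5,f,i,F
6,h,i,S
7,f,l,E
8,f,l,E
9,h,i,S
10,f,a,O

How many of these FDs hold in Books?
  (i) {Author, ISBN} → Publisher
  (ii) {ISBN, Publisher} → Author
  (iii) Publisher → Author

(i) {Author, ISBN} → Publisher: every LHS value maps to a single RHS value — holds.
(ii) {ISBN, Publisher} → Author: every LHS value maps to a single RHS value — holds.
(iii) Publisher → Author: Publisher=S: rows 3, 6, 9 → Author takes values {l, h} — violation — fails.
2 of the 3 dependencies hold.

2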